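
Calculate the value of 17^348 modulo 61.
Using Fermat: 17^{60} ≡ 1 (mod 61). 348 ≡ 48 (mod 60). So 17^{348} ≡ 17^{48} ≡ 58 (mod 61)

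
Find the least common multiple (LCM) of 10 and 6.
30

First find GCD(10, 6) using the Euclidean algorithm:
10 = 1 × 6 + 4
6 = 1 × 4 + 2
4 = 2 × 2 + 0
GCD(10, 6) = 2

LCM formula: LCM(a, b) = (a × b) / GCD(a, b)
LCM(10, 6) = (10 × 6) / 2
LCM(10, 6) = 60 / 2
LCM(10, 6) = 30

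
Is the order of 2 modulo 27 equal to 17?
No, the actual order is 18, not 17.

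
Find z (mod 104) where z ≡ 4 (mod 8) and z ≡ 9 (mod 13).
M = 8 × 13 = 104. M₁ = 13, y₁ ≡ 5 (mod 8). M₂ = 8, y₂ ≡ 5 (mod 13). z = 4×13×5 + 9×8×5 ≡ 100 (mod 104)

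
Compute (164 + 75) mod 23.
9

(164 + 75) = 239
239 mod 23 = 9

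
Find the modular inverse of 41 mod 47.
41^(-1) ≡ 39 (mod 47). Verification: 41 × 39 = 1599 ≡ 1 (mod 47)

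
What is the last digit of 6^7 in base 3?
6 ≡ 0 (mod 3). 7 = 4 + 2 + 1 (binary 111). Repeated squaring mod 3: 0^1 ≡ 0; 0^2 ≡ 0² = 0 ≡ 0; 0^4 ≡ 0² = 0 ≡ 0. Multiply: 6^7 ≡ 0^4 × 0^2 × 0^1 ≡ 0 × 0 × 0 (mod 3): 0 × 0 = 0 ≡ 0; 0 × 0 = 0 ≡ 0. So 6^7 ≡ 0 (mod 3).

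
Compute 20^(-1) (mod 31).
14

Using Extended Euclidean Algorithm:
gcd(20, 31) = 1
Bezout coefficients: 20 × 14 + 31 × -9 = 1
So 20 × 14 ≡ 1 (mod 31)
The inverse is 14 mod 31 = 14
Verification: 20 × 14 = 280 = 9 × 31 + 1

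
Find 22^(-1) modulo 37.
32

Using Extended Euclidean Algorithm:
gcd(22, 37) = 1
Bezout coefficients: 22 × -5 + 37 × 3 = 1
So 22 × -5 ≡ 1 (mod 37)
The inverse is -5 mod 37 = 32
Verification: 22 × 32 = 704 = 19 × 37 + 1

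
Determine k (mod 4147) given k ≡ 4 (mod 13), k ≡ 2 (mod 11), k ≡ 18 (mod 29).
134

Using the Chinese Remainder Theorem:
M = product of moduli = 4147
For equation 1: M_1 = 319, 319 ≡ 7 (mod 13), inverse of 319 mod 13 is 2 (check: 7 × 2 = 14 ≡ 1 (mod 13))
For equation 2: M_2 = 377, 377 ≡ 3 (mod 11), inverse of 377 mod 11 is 4 (check: 3 × 4 = 12 ≡ 1 (mod 11))
For equation 3: M_3 = 143, 143 ≡ 27 (mod 29), inverse of 143 mod 29 is 14 (check: 27 × 14 = 378 ≡ 1 (mod 29))
Combine: k ≡ Σ r_i×M_i×(M_i⁻¹ mod m_i) = 4×319×2 + 2×377×4 + 18×143×14 = 2552 + 3016 + 36036 = 41604
41604 mod 4147 = 134
k ≡ 134 (mod 4147)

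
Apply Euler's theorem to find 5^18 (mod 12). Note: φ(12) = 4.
By Euler: 5^{4} ≡ 1 (mod 12) since gcd(5, 12) = 1. 18 = 4×4 + 2. So 5^{18} ≡ 5^{2} ≡ 1 (mod 12)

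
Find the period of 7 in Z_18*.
Powers of 7 mod 18: 7^1≡7, 7^2≡13, 7^3≡1. Order = 3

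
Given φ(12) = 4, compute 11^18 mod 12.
By Euler: 11^{4} ≡ 1 (mod 12) since gcd(11, 12) = 1. 18 = 4×4 + 2. So 11^{18} ≡ 11^{2} ≡ 1 (mod 12)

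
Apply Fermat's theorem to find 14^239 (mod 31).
By Fermat: 14^{30} ≡ 1 (mod 31). 239 ≡ 29 (mod 30). So 14^{239} ≡ 14^{29} ≡ 20 (mod 31)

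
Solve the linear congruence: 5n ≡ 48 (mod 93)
84

Since gcd(5, 93) = 1 divides 48, a solution exists.
Multiply both sides by the inverse of 5 mod 93:
  5^(-1) mod 93 = 56
  x ≡ 56 × 48 ≡ 2688 ≡ 84 (mod 93)
Verification: 5 × 84 = 420 = 4 × 93 + 48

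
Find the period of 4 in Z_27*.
Powers of 4 mod 27: 4^1≡4, 4^2≡16, 4^3≡10, 4^4≡13, 4^5≡25, 4^6≡19, 4^7≡22, 4^8≡7, 4^9≡1. Order = 9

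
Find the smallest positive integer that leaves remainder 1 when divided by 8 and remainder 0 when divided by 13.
M = 8 × 13 = 104. M₁ = 13, y₁ ≡ 5 (mod 8). M₂ = 8, y₂ ≡ 5 (mod 13). y = 1×13×5 + 0×8×5 ≡ 65 (mod 104). The smallest positive such number is 65.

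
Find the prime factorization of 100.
2^2 × 5^2

Divide by primes starting from smallest:
100 ÷ 2 = 50
50 ÷ 2 = 25
25 ÷ 5 = 5
5 ÷ 5 = 1

100 = 2^2 × 5^2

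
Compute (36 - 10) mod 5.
1

(36 - 10) = 26
26 mod 5 = 1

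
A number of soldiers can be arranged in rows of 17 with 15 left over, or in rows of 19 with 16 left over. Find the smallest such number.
M = 17 × 19 = 323. M₁ = 19, y₁ ≡ 9 (mod 17). M₂ = 17, y₂ ≡ 9 (mod 19). r = 15×19×9 + 16×17×9 ≡ 168 (mod 323). The smallest positive such number is 168.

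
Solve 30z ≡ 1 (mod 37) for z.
30^(-1) ≡ 21 (mod 37). Verification: 30 × 21 = 630 ≡ 1 (mod 37)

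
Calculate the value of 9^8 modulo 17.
8 = 8 (binary 1000). Repeated squaring mod 17: 9^1 ≡ 9; 9^2 ≡ 9² = 81 ≡ 13; 9^4 ≡ 13² = 169 ≡ 16; 9^8 ≡ 16² = 256 ≡ 1. So 9^8 ≡ 1 (mod 17).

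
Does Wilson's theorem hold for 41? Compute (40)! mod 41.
(40)! mod 41 = 40. Since this equals -1 (mod 41), Wilson confirms 41 is prime.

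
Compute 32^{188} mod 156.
16

Using successive squaring:
Binary expansion of 188: 10111100
Powers of 32 mod 156 (each is the square of the previous):
  32^1 ≡ 32 (mod 156)
  32^2 ≡ 32² = 1024 ≡ 88 (mod 156)
  32^4 ≡ 88² = 7744 ≡ 100 (mod 156)
  32^8 ≡ 100² = 10000 ≡ 16 (mod 156)
  32^16 ≡ 16² = 256 ≡ 100 (mod 156)
  32^32 ≡ 100² = 10000 ≡ 16 (mod 156)
  32^64 ≡ 16² = 256 ≡ 100 (mod 156)
  32^128 ≡ 100² = 10000 ≡ 16 (mod 156)
188 = 128 + 32 + 16 + 8 + 4, so 32^188 = 32^128 × 32^32 × 32^16 × 32^8 × 32^4 ≡ 16 × 16 × 100 × 16 × 100 (mod 156)
Multiplying step by step:
  16 × 16 = 256 ≡ 100 (mod 156)
  100 × 100 = 10000 ≡ 16 (mod 156)
  16 × 16 = 256 ≡ 100 (mod 156)
  100 × 100 = 10000 ≡ 16 (mod 156)
Result: 32^188 ≡ 16 (mod 156)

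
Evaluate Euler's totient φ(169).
156

Prime factorization: 169 = 13^2
Using the formula φ(n) = n × Π(1 - 1/p) for each prime factor p:
φ(169) = 169 × (1 - 1/13)
φ(169) = 156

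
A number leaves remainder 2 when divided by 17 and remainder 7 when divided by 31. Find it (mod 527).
M = 17 × 31 = 527. M₁ = 31, y₁ ≡ 11 (mod 17). M₂ = 17, y₂ ≡ 11 (mod 31). n = 2×31×11 + 7×17×11 ≡ 410 (mod 527)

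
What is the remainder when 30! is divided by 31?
By Wilson's theorem, (30)! ≡ -1 ≡ 30 (mod 31)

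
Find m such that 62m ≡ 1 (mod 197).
62^(-1) ≡ 143 (mod 197). Verification: 62 × 143 = 8866 ≡ 1 (mod 197)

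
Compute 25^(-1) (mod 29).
25^(-1) ≡ 7 (mod 29). Verification: 25 × 7 = 175 ≡ 1 (mod 29)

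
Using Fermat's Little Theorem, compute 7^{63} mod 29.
1

By Fermat's Little Theorem, a^(p-1) ≡ 1 (mod p) for prime p and gcd(a, p) = 1
Here p = 29, so 7^28 ≡ 1 (mod 29)
We can reduce the exponent: 63 mod 28 = 7
So 7^63 ≡ 7^7 (mod 29)
Computing: 7^7 mod 29 = 1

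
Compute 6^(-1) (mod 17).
6^(-1) ≡ 3 (mod 17). Verification: 6 × 3 = 18 ≡ 1 (mod 17)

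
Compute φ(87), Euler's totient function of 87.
56

Prime factorization: 87 = 3 × 29
Using the formula φ(n) = n × Π(1 - 1/p) for each prime factor p:
φ(87) = 87 × (1 - 1/3) × (1 - 1/29)
φ(87) = 56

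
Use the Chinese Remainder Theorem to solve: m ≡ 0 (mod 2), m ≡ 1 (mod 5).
M = 2 × 5 = 10. M₁ = 5, y₁ ≡ 1 (mod 2). M₂ = 2, y₂ ≡ 3 (mod 5). m = 0×5×1 + 1×2×3 ≡ 6 (mod 10)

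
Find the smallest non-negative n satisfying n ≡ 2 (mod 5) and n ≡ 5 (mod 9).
M = 5 × 9 = 45. M₁ = 9, y₁ ≡ 4 (mod 5). M₂ = 5, y₂ ≡ 2 (mod 9). n = 2×9×4 + 5×5×2 ≡ 32 (mod 45)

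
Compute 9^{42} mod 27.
0

Using successive squaring:
Binary expansion of 42: 101010
Powers of 9 mod 27 (each is the square of the previous):
  9^1 ≡ 9 (mod 27)
  9^2 ≡ 9² = 81 ≡ 0 (mod 27)
  9^4 ≡ 0² = 0 ≡ 0 (mod 27)
  9^8 ≡ 0² = 0 ≡ 0 (mod 27)
  9^16 ≡ 0² = 0 ≡ 0 (mod 27)
  9^32 ≡ 0² = 0 ≡ 0 (mod 27)
42 = 32 + 8 + 2, so 9^42 = 9^32 × 9^8 × 9^2 ≡ 0 × 0 × 0 (mod 27)
Multiplying step by step:
  0 × 0 = 0 ≡ 0 (mod 27)
  0 × 0 = 0 ≡ 0 (mod 27)
Result: 9^42 ≡ 0 (mod 27)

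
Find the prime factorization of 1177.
11 × 107

Divide by primes starting from smallest:
1177 ÷ 11 = 107
107 ÷ 107 = 1

1177 = 11 × 107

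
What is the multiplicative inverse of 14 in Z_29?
27

Using Extended Euclidean Algorithm:
gcd(14, 29) = 1
Bezout coefficients: 14 × -2 + 29 × 1 = 1
So 14 × -2 ≡ 1 (mod 29)
The inverse is -2 mod 29 = 27
Verification: 14 × 27 = 378 = 13 × 29 + 1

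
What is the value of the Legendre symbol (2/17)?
(2/17) = 2^{8} mod 17 = 1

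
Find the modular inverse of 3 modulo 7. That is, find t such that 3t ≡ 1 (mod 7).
5

Using Extended Euclidean Algorithm:
gcd(3, 7) = 1
Bezout coefficients: 3 × -2 + 7 × 1 = 1
So 3 × -2 ≡ 1 (mod 7)
The inverse is -2 mod 7 = 5
Verification: 3 × 5 = 15 = 2 × 7 + 1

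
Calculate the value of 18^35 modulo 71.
Using repeated squaring. 35 = 32 + 2 + 1 (binary 100011). Repeated squaring mod 71: 18^1 ≡ 18; 18^2 ≡ 18² = 324 ≡ 40; 18^4 ≡ 40² = 1600 ≡ 38; 18^8 ≡ 38² = 1444 ≡ 24; 18^16 ≡ 24² = 576 ≡ 8; 18^32 ≡ 8² = 64 ≡ 64. Multiply: 18^35 = 18^32 × 18^2 × 18^1 ≡ 64 × 40 × 18 (mod 71): 64 × 40 = 2560 ≡ 4; 4 × 18 = 72 ≡ 1. So 18^35 ≡ 1 (mod 71).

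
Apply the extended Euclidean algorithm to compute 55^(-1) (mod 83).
Extended GCD: 55(-3) + 83(2) = 1. So 55^(-1) ≡ 80 ≡ 80 (mod 83). Verify: 55 × 80 = 4400 ≡ 1 (mod 83)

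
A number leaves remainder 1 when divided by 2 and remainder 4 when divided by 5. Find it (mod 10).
M = 2 × 5 = 10. M₁ = 5, y₁ ≡ 1 (mod 2). M₂ = 2, y₂ ≡ 3 (mod 5). y = 1×5×1 + 4×2×3 ≡ 9 (mod 10)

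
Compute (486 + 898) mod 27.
7

(486 + 898) = 1384
1384 mod 27 = 7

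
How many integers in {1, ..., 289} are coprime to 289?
272

Prime factorization: 289 = 17^2
Using the formula φ(n) = n × Π(1 - 1/p) for each prime factor p:
φ(289) = 289 × (1 - 1/17)
φ(289) = 272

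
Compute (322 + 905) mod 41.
38

(322 + 905) = 1227
1227 mod 41 = 38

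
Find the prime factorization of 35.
5 × 7

Divide by primes starting from smallest:
35 ÷ 5 = 7
7 ÷ 7 = 1

35 = 5 × 7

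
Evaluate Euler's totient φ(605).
440

Prime factorization: 605 = 5 × 11^2
Using the formula φ(n) = n × Π(1 - 1/p) for each prime factor p:
φ(605) = 605 × (1 - 1/5) × (1 - 1/11)
φ(605) = 440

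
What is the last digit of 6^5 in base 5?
6 ≡ 1 (mod 5). 5 = 4 + 1 (binary 101). Repeated squaring mod 5: 1^1 ≡ 1; 1^2 ≡ 1² = 1 ≡ 1; 1^4 ≡ 1² = 1 ≡ 1. Multiply: 6^5 ≡ 1^4 × 1^1 ≡ 1 × 1 (mod 5): 1 × 1 = 1 ≡ 1. So 6^5 ≡ 1 (mod 5).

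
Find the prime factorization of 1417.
13 × 109

Divide by primes starting from smallest:
1417 ÷ 13 = 109
109 ÷ 109 = 1

1417 = 13 × 109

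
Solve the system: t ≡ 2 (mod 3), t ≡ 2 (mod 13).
M = 3 × 13 = 39. M₁ = 13, y₁ ≡ 1 (mod 3). M₂ = 3, y₂ ≡ 9 (mod 13). t = 2×13×1 + 2×3×9 ≡ 2 (mod 39)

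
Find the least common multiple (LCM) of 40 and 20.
40

First find GCD(40, 20) using the Euclidean algorithm:
40 = 2 × 20 + 0
GCD(40, 20) = 20

LCM formula: LCM(a, b) = (a × b) / GCD(a, b)
LCM(40, 20) = (40 × 20) / 20
LCM(40, 20) = 800 / 20
LCM(40, 20) = 40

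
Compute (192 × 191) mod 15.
12

(192 × 191) = 36672
36672 mod 15 = 12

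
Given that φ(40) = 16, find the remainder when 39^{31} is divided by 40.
By Euler: 39^{16} ≡ 1 (mod 40) since gcd(39, 40) = 1. 31 = 1×16 + 15. So 39^{31} ≡ 39^{15} ≡ 39 (mod 40)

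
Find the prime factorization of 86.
2 × 43

Divide by primes starting from smallest:
86 ÷ 2 = 43
43 ÷ 43 = 1

86 = 2 × 43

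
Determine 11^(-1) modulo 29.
11^(-1) ≡ 8 (mod 29). Verification: 11 × 8 = 88 ≡ 1 (mod 29)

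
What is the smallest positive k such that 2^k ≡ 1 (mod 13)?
Powers of 2 mod 13: 2^1≡2, 2^2≡4, 2^3≡8, 2^4≡3, 2^5≡6, 2^6≡12, 2^7≡11, 2^8≡9, 2^9≡5, 2^10≡10, 2^11≡7, 2^12≡1. Order = 12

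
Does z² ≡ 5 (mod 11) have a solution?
By Euler's criterion: 5^{5} ≡ 1 (mod 11). Since this equals 1, 5 is a QR.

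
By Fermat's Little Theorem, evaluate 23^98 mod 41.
By Fermat: 23^{40} ≡ 1 (mod 41). 98 = 2×40 + 18. So 23^{98} ≡ 23^{18} ≡ 10 (mod 41)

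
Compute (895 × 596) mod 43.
5

(895 × 596) = 533420
533420 mod 43 = 5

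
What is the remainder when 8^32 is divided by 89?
Using repeated squaring. 32 = 32 (binary 100000). Repeated squaring mod 89: 8^1 ≡ 8; 8^2 ≡ 8² = 64 ≡ 64; 8^4 ≡ 64² = 4096 ≡ 2; 8^8 ≡ 2² = 4 ≡ 4; 8^16 ≡ 4² = 16 ≡ 16; 8^32 ≡ 16² = 256 ≡ 78. So 8^32 ≡ 78 (mod 89).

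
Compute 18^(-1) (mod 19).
18

Using Extended Euclidean Algorithm:
gcd(18, 19) = 1
Bezout coefficients: 18 × -1 + 19 × 1 = 1
So 18 × -1 ≡ 1 (mod 19)
The inverse is -1 mod 19 = 18
Verification: 18 × 18 = 324 = 17 × 19 + 1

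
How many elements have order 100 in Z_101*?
Number of primitive roots mod 101 = φ(100) = 40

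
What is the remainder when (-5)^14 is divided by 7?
Using Fermat: (-5)^{6} ≡ 1 (mod 7). 14 ≡ 2 (mod 6). So (-5)^{14} ≡ (-5)^{2} ≡ 4 (mod 7)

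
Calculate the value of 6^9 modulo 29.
9 = 8 + 1 (binary 1001). Repeated squaring mod 29: 6^1 ≡ 6; 6^2 ≡ 6² = 36 ≡ 7; 6^4 ≡ 7² = 49 ≡ 20; 6^8 ≡ 20² = 400 ≡ 23. Multiply: 6^9 = 6^8 × 6^1 ≡ 23 × 6 (mod 29): 23 × 6 = 138 ≡ 22. So 6^9 ≡ 22 (mod 29).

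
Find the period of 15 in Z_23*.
Powers of 15 mod 23: 15^1≡15, 15^2≡18, 15^3≡17, 15^4≡2, 15^5≡7, 15^6≡13, 15^7≡11, 15^8≡4, 15^9≡14, 15^10≡3, 15^11≡22, 15^12≡8, 15^13≡5, 15^14≡6, 15^15≡21, 15^16≡16, 15^17≡10, 15^18≡12, 15^19≡19, 15^20≡9, 15^21≡20, 15^22≡1. Order = 22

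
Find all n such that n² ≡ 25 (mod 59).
The square roots of 25 mod 59 are 5 and 54. Verify: 5² = 25 ≡ 25 (mod 59)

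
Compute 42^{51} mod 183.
180

Using successive squaring:
Binary expansion of 51: 110011
Powers of 42 mod 183 (each is the square of the previous):
  42^1 ≡ 42 (mod 183)
  42^2 ≡ 42² = 1764 ≡ 117 (mod 183)
  42^4 ≡ 117² = 13689 ≡ 147 (mod 183)
  42^8 ≡ 147² = 21609 ≡ 15 (mod 183)
  42^16 ≡ 15² = 225 ≡ 42 (mod 183)
  42^32 ≡ 42² = 1764 ≡ 117 (mod 183)
51 = 32 + 16 + 2 + 1, so 42^51 = 42^32 × 42^16 × 42^2 × 42^1 ≡ 117 × 42 × 117 × 42 (mod 183)
Multiplying step by step:
  117 × 42 = 4914 ≡ 156 (mod 183)
  156 × 117 = 18252 ≡ 135 (mod 183)
  135 × 42 = 5670 ≡ 180 (mod 183)
Result: 42^51 ≡ 180 (mod 183)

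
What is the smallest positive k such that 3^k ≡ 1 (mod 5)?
Powers of 3 mod 5: 3^1≡3, 3^2≡4, 3^3≡2, 3^4≡1. Order = 4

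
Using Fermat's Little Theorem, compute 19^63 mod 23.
By Fermat: 19^{22} ≡ 1 (mod 23). 63 = 2×22 + 19. So 19^{63} ≡ 19^{19} ≡ 14 (mod 23)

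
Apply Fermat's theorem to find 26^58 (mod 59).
By Fermat's Little Theorem, 26^{58} ≡ 1 (mod 59) since 59 is prime and gcd(26, 59) = 1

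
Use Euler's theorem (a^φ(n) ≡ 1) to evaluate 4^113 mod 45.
By Euler: 4^{24} ≡ 1 (mod 45) since gcd(4, 45) = 1. 113 = 4×24 + 17. So 4^{113} ≡ 4^{17} ≡ 34 (mod 45)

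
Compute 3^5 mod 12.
5 = 4 + 1 (binary 101). Repeated squaring mod 12: 3^1 ≡ 3; 3^2 ≡ 3² = 9 ≡ 9; 3^4 ≡ 9² = 81 ≡ 9. Multiply: 3^5 = 3^4 × 3^1 ≡ 9 × 3 (mod 12): 9 × 3 = 27 ≡ 3. So 3^5 ≡ 3 (mod 12).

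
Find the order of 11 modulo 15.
Powers of 11 mod 15: 11^1≡11, 11^2≡1. Order = 2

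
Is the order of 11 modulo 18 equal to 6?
Yes, ord_18(11) = 6.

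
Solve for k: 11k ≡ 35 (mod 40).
25

Since gcd(11, 40) = 1 divides 35, a solution exists.
Multiply both sides by the inverse of 11 mod 40:
  11^(-1) mod 40 = 11
  x ≡ 11 × 35 ≡ 385 ≡ 25 (mod 40)
Verification: 11 × 25 = 275 = 6 × 40 + 35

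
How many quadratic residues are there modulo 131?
For prime 131, there are (p-1)/2 = (131-1)/2 = 65 quadratic residues (excluding 0).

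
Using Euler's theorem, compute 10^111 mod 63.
By Euler: 10^{36} ≡ 1 (mod 63) since gcd(10, 63) = 1. 111 = 3×36 + 3. So 10^{111} ≡ 10^{3} ≡ 55 (mod 63)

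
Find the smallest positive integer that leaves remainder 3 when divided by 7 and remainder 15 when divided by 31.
M = 7 × 31 = 217. M₁ = 31, y₁ ≡ 5 (mod 7). M₂ = 7, y₂ ≡ 9 (mod 31). m = 3×31×5 + 15×7×9 ≡ 108 (mod 217). The smallest positive such number is 108.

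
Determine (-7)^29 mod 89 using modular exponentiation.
Using repeated squaring. (-7) ≡ 82 (mod 89). 29 = 16 + 8 + 4 + 1 (binary 11101). Repeated squaring mod 89: 82^1 ≡ 82; 82^2 ≡ 82² = 6724 ≡ 49; 82^4 ≡ 49² = 2401 ≡ 87; 82^8 ≡ 87² = 7569 ≡ 4; 82^16 ≡ 4² = 16 ≡ 16. Multiply: (-7)^29 ≡ 82^16 × 82^8 × 82^4 × 82^1 ≡ 16 × 4 × 87 × 82 (mod 89): 16 × 4 = 64 ≡ 64; 64 × 87 = 5568 ≡ 50; 50 × 82 = 4100 ≡ 6. So (-7)^29 ≡ 6 (mod 89).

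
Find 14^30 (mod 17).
Using Fermat: 14^{16} ≡ 1 (mod 17). 30 ≡ 14 (mod 16). So 14^{30} ≡ 14^{14} ≡ 2 (mod 17)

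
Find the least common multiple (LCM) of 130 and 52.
260

First find GCD(130, 52) using the Euclidean algorithm:
130 = 2 × 52 + 26
52 = 2 × 26 + 0
GCD(130, 52) = 26

LCM formula: LCM(a, b) = (a × b) / GCD(a, b)
LCM(130, 52) = (130 × 52) / 26
LCM(130, 52) = 6760 / 26
LCM(130, 52) = 260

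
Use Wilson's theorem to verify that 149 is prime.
(148)! mod 149 = 148. Since this equals -1 (mod 149), Wilson confirms 149 is prime.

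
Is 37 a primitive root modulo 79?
Yes

To verify, check if 37^(78/q) ≢ 1 (mod 79) for each prime divisor q of 78
Divisors of 78 = 78: [1, 2, 3, 6, 13, 26, 39, 78]
  37^(78/2) = 37^39 ≡ 78 (mod 79)
  37^(78/3) = 37^26 ≡ 23 (mod 79)
  37^(78/13) = 37^6 ≡ 38 (mod 79)
Conclusion: 37 is a primitive root modulo 79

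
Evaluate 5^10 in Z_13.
10 = 8 + 2 (binary 1010). Repeated squaring mod 13: 5^1 ≡ 5; 5^2 ≡ 5² = 25 ≡ 12; 5^4 ≡ 12² = 144 ≡ 1; 5^8 ≡ 1² = 1 ≡ 1. Multiply: 5^10 = 5^8 × 5^2 ≡ 1 × 12 (mod 13): 1 × 12 = 12 ≡ 12. So 5^10 ≡ 12 (mod 13).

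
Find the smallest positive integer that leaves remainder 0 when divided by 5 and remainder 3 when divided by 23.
M = 5 × 23 = 115. M₁ = 23, y₁ ≡ 2 (mod 5). M₂ = 5, y₂ ≡ 14 (mod 23). r = 0×23×2 + 3×5×14 ≡ 95 (mod 115). The smallest positive such number is 95.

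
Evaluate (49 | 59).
(49/59) = 49^{29} mod 59 = 1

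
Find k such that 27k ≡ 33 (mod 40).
19

Since gcd(27, 40) = 1 divides 33, a solution exists.
Multiply both sides by the inverse of 27 mod 40:
  27^(-1) mod 40 = 3
  x ≡ 3 × 33 ≡ 99 ≡ 19 (mod 40)
Verification: 27 × 19 = 513 = 12 × 40 + 33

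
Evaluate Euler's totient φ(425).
320

Prime factorization: 425 = 5^2 × 17
Using the formula φ(n) = n × Π(1 - 1/p) for each prime factor p:
φ(425) = 425 × (1 - 1/5) × (1 - 1/17)
φ(425) = 320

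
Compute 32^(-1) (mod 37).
22

Using Extended Euclidean Algorithm:
gcd(32, 37) = 1
Bezout coefficients: 32 × -15 + 37 × 13 = 1
So 32 × -15 ≡ 1 (mod 37)
The inverse is -15 mod 37 = 22
Verification: 32 × 22 = 704 = 19 × 37 + 1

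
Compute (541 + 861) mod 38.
34

(541 + 861) = 1402
1402 mod 38 = 34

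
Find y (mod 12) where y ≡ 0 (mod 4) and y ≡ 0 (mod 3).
M = 4 × 3 = 12. M₁ = 3, y₁ ≡ 3 (mod 4). M₂ = 4, y₂ ≡ 1 (mod 3). y = 0×3×3 + 0×4×1 ≡ 0 (mod 12)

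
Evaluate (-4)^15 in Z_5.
Using Fermat: (-4)^{4} ≡ 1 (mod 5). 15 ≡ 3 (mod 4). So (-4)^{15} ≡ (-4)^{3} ≡ 1 (mod 5)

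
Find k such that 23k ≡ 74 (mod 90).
58

Since gcd(23, 90) = 1 divides 74, a solution exists.
Multiply both sides by the inverse of 23 mod 90:
  23^(-1) mod 90 = 47
  x ≡ 47 × 74 ≡ 3478 ≡ 58 (mod 90)
Verification: 23 × 58 = 1334 = 14 × 90 + 74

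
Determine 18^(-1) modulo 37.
18^(-1) ≡ 35 (mod 37). Verification: 18 × 35 = 630 ≡ 1 (mod 37)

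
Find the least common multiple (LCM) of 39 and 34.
1326

First find GCD(39, 34) using the Euclidean algorithm:
39 = 1 × 34 + 5
34 = 6 × 5 + 4
5 = 1 × 4 + 1
4 = 4 × 1 + 0
GCD(39, 34) = 1

LCM formula: LCM(a, b) = (a × b) / GCD(a, b)
LCM(39, 34) = (39 × 34) / 1
LCM(39, 34) = 1326 / 1
LCM(39, 34) = 1326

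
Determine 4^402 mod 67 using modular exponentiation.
Using Fermat: 4^{66} ≡ 1 (mod 67). 402 ≡ 6 (mod 66). So 4^{402} ≡ 4^{6} ≡ 9 (mod 67)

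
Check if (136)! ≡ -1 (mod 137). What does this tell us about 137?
(136)! mod 137 = 136. Since this equals -1 (mod 137), Wilson confirms 137 is prime.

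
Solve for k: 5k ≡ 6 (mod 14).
4

Since gcd(5, 14) = 1 divides 6, a solution exists.
Multiply both sides by the inverse of 5 mod 14:
  5^(-1) mod 14 = 3
  x ≡ 3 × 6 ≡ 18 ≡ 4 (mod 14)
Verification: 5 × 4 = 20 = 1 × 14 + 6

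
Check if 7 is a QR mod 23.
By Euler's criterion: 7^{11} ≡ 22 (mod 23). Since this equals -1 (≡ 22), 7 is not a QR.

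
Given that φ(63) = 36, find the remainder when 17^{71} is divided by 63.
By Euler: 17^{36} ≡ 1 (mod 63) since gcd(17, 63) = 1. 71 = 1×36 + 35. So 17^{71} ≡ 17^{35} ≡ 26 (mod 63)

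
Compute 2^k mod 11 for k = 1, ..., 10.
g^1, g^2, ..., g^{10} mod 11: {2, 4, 8, 5, 10, 9, 7, 3, 6, 1}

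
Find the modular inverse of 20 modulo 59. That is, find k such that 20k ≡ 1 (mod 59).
3

Using Extended Euclidean Algorithm:
gcd(20, 59) = 1
Bezout coefficients: 20 × 3 + 59 × -1 = 1
So 20 × 3 ≡ 1 (mod 59)
The inverse is 3 mod 59 = 3
Verification: 20 × 3 = 60 = 1 × 59 + 1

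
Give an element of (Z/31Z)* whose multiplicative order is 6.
6 has order 6 mod 31 since 6^{6} ≡ 1 (mod 31) and no smaller power works.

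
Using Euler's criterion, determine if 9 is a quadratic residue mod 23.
By Euler's criterion: 9^{11} ≡ 1 (mod 23). Since this equals 1, 9 is a QR.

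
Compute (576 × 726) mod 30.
6

(576 × 726) = 418176
418176 mod 30 = 6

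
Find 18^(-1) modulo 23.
9

Using Extended Euclidean Algorithm:
gcd(18, 23) = 1
Bezout coefficients: 18 × 9 + 23 × -7 = 1
So 18 × 9 ≡ 1 (mod 23)
The inverse is 9 mod 23 = 9
Verification: 18 × 9 = 162 = 7 × 23 + 1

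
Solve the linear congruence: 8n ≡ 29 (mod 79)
53

Since gcd(8, 79) = 1 divides 29, a solution exists.
Multiply both sides by the inverse of 8 mod 79:
  8^(-1) mod 79 = 10
  x ≡ 10 × 29 ≡ 290 ≡ 53 (mod 79)
Verification: 8 × 53 = 424 = 5 × 79 + 29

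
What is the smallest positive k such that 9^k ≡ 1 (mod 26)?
Powers of 9 mod 26: 9^1≡9, 9^2≡3, 9^3≡1. Order = 3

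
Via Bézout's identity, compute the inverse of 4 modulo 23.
Extended GCD: 4(6) + 23(-1) = 1. So 4^(-1) ≡ 6 ≡ 6 (mod 23). Verify: 4 × 6 = 24 ≡ 1 (mod 23)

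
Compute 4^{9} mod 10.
4

Using successive squaring:
Binary expansion of 9: 1001
Powers of 4 mod 10 (each is the square of the previous):
  4^1 ≡ 4 (mod 10)
  4^2 ≡ 4² = 16 ≡ 6 (mod 10)
  4^4 ≡ 6² = 36 ≡ 6 (mod 10)
  4^8 ≡ 6² = 36 ≡ 6 (mod 10)
9 = 8 + 1, so 4^9 = 4^8 × 4^1 ≡ 6 × 4 (mod 10)
Multiplying step by step:
  6 × 4 = 24 ≡ 4 (mod 10)
Result: 4^9 ≡ 4 (mod 10)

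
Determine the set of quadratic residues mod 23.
QRs mod 23: {1, 2, 3, 4, 6, 8, 9, 12, 13, 16, 18}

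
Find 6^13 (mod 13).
Using Fermat: 6^{12} ≡ 1 (mod 13). 13 ≡ 1 (mod 12). So 6^{13} ≡ 6^{1} ≡ 6 (mod 13)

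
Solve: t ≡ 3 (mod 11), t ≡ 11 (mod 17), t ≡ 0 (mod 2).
M = 11 × 17 × 2 = 374. M₁ = 34, y₁ ≡ 1 (mod 11). M₂ = 22, y₂ ≡ 7 (mod 17). M₃ = 187, y₃ ≡ 1 (mod 2). t = 3×34×1 + 11×22×7 + 0×187×1 ≡ 300 (mod 374)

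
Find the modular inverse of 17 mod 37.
17^(-1) ≡ 24 (mod 37). Verification: 17 × 24 = 408 ≡ 1 (mod 37)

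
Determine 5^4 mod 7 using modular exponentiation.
4 = 4 (binary 100). Repeated squaring mod 7: 5^1 ≡ 5; 5^2 ≡ 5² = 25 ≡ 4; 5^4 ≡ 4² = 16 ≡ 2. So 5^4 ≡ 2 (mod 7).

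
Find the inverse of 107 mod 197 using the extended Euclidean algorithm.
Extended GCD: 107(-81) + 197(44) = 1. So 107^(-1) ≡ 116 ≡ 116 (mod 197). Verify: 107 × 116 = 12412 ≡ 1 (mod 197)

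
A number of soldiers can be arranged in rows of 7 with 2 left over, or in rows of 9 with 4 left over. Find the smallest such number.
M = 7 × 9 = 63. M₁ = 9, y₁ ≡ 4 (mod 7). M₂ = 7, y₂ ≡ 4 (mod 9). y = 2×9×4 + 4×7×4 ≡ 58 (mod 63). The smallest positive such number is 58.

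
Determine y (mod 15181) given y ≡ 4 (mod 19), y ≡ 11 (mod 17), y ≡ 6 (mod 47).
7338

Using the Chinese Remainder Theorem:
M = product of moduli = 15181
For equation 1: M_1 = 799, 799 ≡ 1 (mod 19), inverse of 799 mod 19 is 1 (check: 1 × 1 = 1 ≡ 1 (mod 19))
For equation 2: M_2 = 893, 893 ≡ 9 (mod 17), inverse of 893 mod 17 is 2 (check: 9 × 2 = 18 ≡ 1 (mod 17))
For equation 3: M_3 = 323, 323 ≡ 41 (mod 47), inverse of 323 mod 47 is 39 (check: 41 × 39 = 1599 ≡ 1 (mod 47))
Combine: y ≡ Σ r_i×M_i×(M_i⁻¹ mod m_i) = 4×799×1 + 11×893×2 + 6×323×39 = 3196 + 19646 + 75582 = 98424
98424 mod 15181 = 7338
y ≡ 7338 (mod 15181)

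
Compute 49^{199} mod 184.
49

Using successive squaring:
Binary expansion of 199: 11000111
Powers of 49 mod 184 (each is the square of the previous):
  49^1 ≡ 49 (mod 184)
  49^2 ≡ 49² = 2401 ≡ 9 (mod 184)
  49^4 ≡ 9² = 81 ≡ 81 (mod 184)
  49^8 ≡ 81² = 6561 ≡ 121 (mod 184)
  49^16 ≡ 121² = 14641 ≡ 105 (mod 184)
  49^32 ≡ 105² = 11025 ≡ 169 (mod 184)
  49^64 ≡ 169² = 28561 ≡ 41 (mod 184)
  49^128 ≡ 41² = 1681 ≡ 25 (mod 184)
199 = 128 + 64 + 4 + 2 + 1, so 49^199 = 49^128 × 49^64 × 49^4 × 49^2 × 49^1 ≡ 25 × 41 × 81 × 9 × 49 (mod 184)
Multiplying step by step:
  25 × 41 = 1025 ≡ 105 (mod 184)
  105 × 81 = 8505 ≡ 41 (mod 184)
  41 × 9 = 369 ≡ 1 (mod 184)
  1 × 49 = 49 ≡ 49 (mod 184)
Result: 49^199 ≡ 49 (mod 184)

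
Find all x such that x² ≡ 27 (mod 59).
The square roots of 27 mod 59 are 26 and 33. Verify: 26² = 676 ≡ 27 (mod 59)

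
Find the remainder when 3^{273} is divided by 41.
By Fermat: 3^{40} ≡ 1 (mod 41). 273 = 6×40 + 33. So 3^{273} ≡ 3^{33} ≡ 3 (mod 41)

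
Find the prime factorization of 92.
2^2 × 23

Divide by primes starting from smallest:
92 ÷ 2 = 46
46 ÷ 2 = 23
23 ÷ 23 = 1

92 = 2^2 × 23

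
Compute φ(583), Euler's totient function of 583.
520

Prime factorization: 583 = 11 × 53
Using the formula φ(n) = n × Π(1 - 1/p) for each prime factor p:
φ(583) = 583 × (1 - 1/11) × (1 - 1/53)
φ(583) = 520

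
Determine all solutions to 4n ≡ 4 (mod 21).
1

Since gcd(4, 21) = 1 divides 4, a solution exists.
Multiply both sides by the inverse of 4 mod 21:
  4^(-1) mod 21 = 16
  x ≡ 16 × 4 ≡ 64 ≡ 1 (mod 21)
Verification: 4 × 1 = 4 = 0 × 21 + 4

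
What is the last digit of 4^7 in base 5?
7 = 4 + 2 + 1 (binary 111). Repeated squaring mod 5: 4^1 ≡ 4; 4^2 ≡ 4² = 16 ≡ 1; 4^4 ≡ 1² = 1 ≡ 1. Multiply: 4^7 = 4^4 × 4^2 × 4^1 ≡ 1 × 1 × 4 (mod 5): 1 × 1 = 1 ≡ 1; 1 × 4 = 4 ≡ 4. So 4^7 ≡ 4 (mod 5).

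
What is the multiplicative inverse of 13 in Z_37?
13^(-1) ≡ 20 (mod 37). Verification: 13 × 20 = 260 ≡ 1 (mod 37)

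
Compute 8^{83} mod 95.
12

Using successive squaring:
Binary expansion of 83: 1010011
Powers of 8 mod 95 (each is the square of the previous):
  8^1 ≡ 8 (mod 95)
  8^2 ≡ 8² = 64 ≡ 64 (mod 95)
  8^4 ≡ 64² = 4096 ≡ 11 (mod 95)
  8^8 ≡ 11² = 121 ≡ 26 (mod 95)
  8^16 ≡ 26² = 676 ≡ 11 (mod 95)
  8^32 ≡ 11² = 121 ≡ 26 (mod 95)
  8^64 ≡ 26² = 676 ≡ 11 (mod 95)
83 = 64 + 16 + 2 + 1, so 8^83 = 8^64 × 8^16 × 8^2 × 8^1 ≡ 11 × 11 × 64 × 8 (mod 95)
Multiplying step by step:
  11 × 11 = 121 ≡ 26 (mod 95)
  26 × 64 = 1664 ≡ 49 (mod 95)
  49 × 8 = 392 ≡ 12 (mod 95)
Result: 8^83 ≡ 12 (mod 95)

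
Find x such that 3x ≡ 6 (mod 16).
2

Since gcd(3, 16) = 1 divides 6, a solution exists.
Multiply both sides by the inverse of 3 mod 16:
  3^(-1) mod 16 = 11
  x ≡ 11 × 6 ≡ 66 ≡ 2 (mod 16)
Verification: 3 × 2 = 6 = 0 × 16 + 6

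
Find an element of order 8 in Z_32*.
3 has order 8 mod 32 since 3^{8} ≡ 1 (mod 32) and no smaller power works.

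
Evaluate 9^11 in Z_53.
Using repeated squaring. 11 = 8 + 2 + 1 (binary 1011). Repeated squaring mod 53: 9^1 ≡ 9; 9^2 ≡ 9² = 81 ≡ 28; 9^4 ≡ 28² = 784 ≡ 42; 9^8 ≡ 42² = 1764 ≡ 15. Multiply: 9^11 = 9^8 × 9^2 × 9^1 ≡ 15 × 28 × 9 (mod 53): 15 × 28 = 420 ≡ 49; 49 × 9 = 441 ≡ 17. So 9^11 ≡ 17 (mod 53).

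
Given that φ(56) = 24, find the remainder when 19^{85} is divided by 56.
By Euler: 19^{24} ≡ 1 (mod 56) since gcd(19, 56) = 1. 85 = 3×24 + 13. So 19^{85} ≡ 19^{13} ≡ 19 (mod 56)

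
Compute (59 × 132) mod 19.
17

(59 × 132) = 7788
7788 mod 19 = 17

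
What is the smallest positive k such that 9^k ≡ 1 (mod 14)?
Powers of 9 mod 14: 9^1≡9, 9^2≡11, 9^3≡1. Order = 3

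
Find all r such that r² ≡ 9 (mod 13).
The square roots of 9 mod 13 are 3 and 10. Verify: 3² = 9 ≡ 9 (mod 13)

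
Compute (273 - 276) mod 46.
43

(273 - 276) = -3
-3 mod 46 = 43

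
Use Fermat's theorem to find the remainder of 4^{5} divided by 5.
4

By Fermat's Little Theorem, a^(p-1) ≡ 1 (mod p) for prime p and gcd(a, p) = 1
Here p = 5, so 4^4 ≡ 1 (mod 5)
We can reduce the exponent: 5 mod 4 = 1
So 4^5 ≡ 4^1 (mod 5)
Computing: 4^1 mod 5 = 4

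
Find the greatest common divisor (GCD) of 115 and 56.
1

Using the Euclidean algorithm:
115 = 2 × 56 + 3
56 = 18 × 3 + 2
3 = 1 × 2 + 1
2 = 2 × 1 + 0

GCD(115, 56) = 1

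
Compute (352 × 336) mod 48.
0

(352 × 336) = 118272
118272 mod 48 = 0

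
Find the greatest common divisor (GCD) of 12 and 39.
3

Using the Euclidean algorithm:
12 = 0 × 39 + 12
39 = 3 × 12 + 3
12 = 4 × 3 + 0

GCD(12, 39) = 3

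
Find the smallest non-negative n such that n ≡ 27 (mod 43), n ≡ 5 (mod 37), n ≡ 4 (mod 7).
10476

Using the Chinese Remainder Theorem:
M = product of moduli = 11137
For equation 1: M_1 = 259, 259 ≡ 1 (mod 43), inverse of 259 mod 43 is 1 (check: 1 × 1 = 1 ≡ 1 (mod 43))
For equation 2: M_2 = 301, 301 ≡ 5 (mod 37), inverse of 301 mod 37 is 15 (check: 5 × 15 = 75 ≡ 1 (mod 37))
For equation 3: M_3 = 1591, 1591 ≡ 2 (mod 7), inverse of 1591 mod 7 is 4 (check: 2 × 4 = 8 ≡ 1 (mod 7))
Combine: n ≡ Σ r_i×M_i×(M_i⁻¹ mod m_i) = 27×259×1 + 5×301×15 + 4×1591×4 = 6993 + 22575 + 25456 = 55024
55024 mod 11137 = 10476
n ≡ 10476 (mod 11137)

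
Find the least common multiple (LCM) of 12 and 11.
132

First find GCD(12, 11) using the Euclidean algorithm:
12 = 1 × 11 + 1
11 = 11 × 1 + 0
GCD(12, 11) = 1

LCM formula: LCM(a, b) = (a × b) / GCD(a, b)
LCM(12, 11) = (12 × 11) / 1
LCM(12, 11) = 132 / 1
LCM(12, 11) = 132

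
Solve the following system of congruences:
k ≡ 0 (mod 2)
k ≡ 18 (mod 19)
18

Using the Chinese Remainder Theorem:
M = product of moduli = 38
For equation 1: M_1 = 19, 19 ≡ 1 (mod 2), inverse of 19 mod 2 is 1 (check: 1 × 1 = 1 ≡ 1 (mod 2))
For equation 2: M_2 = 2, 2 ≡ 2 (mod 19), inverse of 2 mod 19 is 10 (check: 2 × 10 = 20 ≡ 1 (mod 19))
Combine: k ≡ Σ r_i×M_i×(M_i⁻¹ mod m_i) = 0×19×1 + 18×2×10 = 0 + 360 = 360
360 mod 38 = 18
k ≡ 18 (mod 38)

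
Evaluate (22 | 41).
(22/41) = 22^{20} mod 41 = -1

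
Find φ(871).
792

Prime factorization: 871 = 13 × 67
Using the formula φ(n) = n × Π(1 - 1/p) for each prime factor p:
φ(871) = 871 × (1 - 1/13) × (1 - 1/67)
φ(871) = 792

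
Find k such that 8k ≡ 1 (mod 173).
8^(-1) ≡ 65 (mod 173). Verification: 8 × 65 = 520 ≡ 1 (mod 173)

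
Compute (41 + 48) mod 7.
5

(41 + 48) = 89
89 mod 7 = 5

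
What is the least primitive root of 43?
3

A primitive root g modulo p has order p-1 = 42
Prime divisors of 42: [2, 3, 7]
g is a primitive root iff g^(42/q) ≢ 1 (mod 43) for each prime divisor q
Testing small values:
  g = 2: 2^21 ≡ 42, 2^14 ≡ 1, 2^6 ≡ 21 (mod 43) → 2^14 ≡ 1, not primitive root
  g = 3: 3^21 ≡ 42, 3^14 ≡ 36, 3^6 ≡ 41 (mod 43) → none is 1, primitive root!
The smallest primitive root is 3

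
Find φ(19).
18

Prime factorization: 19 = 19
Using the formula φ(n) = n × Π(1 - 1/p) for each prime factor p:
φ(19) = 19 × (1 - 1/19)
φ(19) = 18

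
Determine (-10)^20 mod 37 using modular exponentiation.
Using repeated squaring. (-10) ≡ 27 (mod 37). 20 = 16 + 4 (binary 10100). Repeated squaring mod 37: 27^1 ≡ 27; 27^2 ≡ 27² = 729 ≡ 26; 27^4 ≡ 26² = 676 ≡ 10; 27^8 ≡ 10² = 100 ≡ 26; 27^16 ≡ 26² = 676 ≡ 10. Multiply: (-10)^20 ≡ 27^16 × 27^4 ≡ 10 × 10 (mod 37): 10 × 10 = 100 ≡ 26. So (-10)^20 ≡ 26 (mod 37).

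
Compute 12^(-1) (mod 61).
56

Using Extended Euclidean Algorithm:
gcd(12, 61) = 1
Bezout coefficients: 12 × -5 + 61 × 1 = 1
So 12 × -5 ≡ 1 (mod 61)
The inverse is -5 mod 61 = 56
Verification: 12 × 56 = 672 = 11 × 61 + 1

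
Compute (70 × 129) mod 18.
12

(70 × 129) = 9030
9030 mod 18 = 12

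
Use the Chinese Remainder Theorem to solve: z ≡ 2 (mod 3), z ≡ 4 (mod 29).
M = 3 × 29 = 87. M₁ = 29, y₁ ≡ 2 (mod 3). M₂ = 3, y₂ ≡ 10 (mod 29). z = 2×29×2 + 4×3×10 ≡ 62 (mod 87)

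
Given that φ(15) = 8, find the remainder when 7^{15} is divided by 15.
By Euler: 7^{8} ≡ 1 (mod 15) since gcd(7, 15) = 1. 15 = 1×8 + 7. So 7^{15} ≡ 7^{7} ≡ 13 (mod 15)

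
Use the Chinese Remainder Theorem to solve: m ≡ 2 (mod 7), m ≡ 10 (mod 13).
M = 7 × 13 = 91. M₁ = 13, y₁ ≡ 6 (mod 7). M₂ = 7, y₂ ≡ 2 (mod 13). m = 2×13×6 + 10×7×2 ≡ 23 (mod 91)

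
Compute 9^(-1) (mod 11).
9^(-1) ≡ 5 (mod 11). Verification: 9 × 5 = 45 ≡ 1 (mod 11)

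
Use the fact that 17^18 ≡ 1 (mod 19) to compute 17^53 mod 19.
By Fermat: 17^{18} ≡ 1 (mod 19). 53 = 2×18 + 17. So 17^{53} ≡ 17^{17} ≡ 9 (mod 19)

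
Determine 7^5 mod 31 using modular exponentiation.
5 = 4 + 1 (binary 101). Repeated squaring mod 31: 7^1 ≡ 7; 7^2 ≡ 7² = 49 ≡ 18; 7^4 ≡ 18² = 324 ≡ 14. Multiply: 7^5 = 7^4 × 7^1 ≡ 14 × 7 (mod 31): 14 × 7 = 98 ≡ 5. So 7^5 ≡ 5 (mod 31).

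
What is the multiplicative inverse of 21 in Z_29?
18

Using Extended Euclidean Algorithm:
gcd(21, 29) = 1
Bezout coefficients: 21 × -11 + 29 × 8 = 1
So 21 × -11 ≡ 1 (mod 29)
The inverse is -11 mod 29 = 18
Verification: 21 × 18 = 378 = 13 × 29 + 1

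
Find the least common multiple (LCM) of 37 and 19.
703

First find GCD(37, 19) using the Euclidean algorithm:
37 = 1 × 19 + 18
19 = 1 × 18 + 1
18 = 18 × 1 + 0
GCD(37, 19) = 1

LCM formula: LCM(a, b) = (a × b) / GCD(a, b)
LCM(37, 19) = (37 × 19) / 1
LCM(37, 19) = 703 / 1
LCM(37, 19) = 703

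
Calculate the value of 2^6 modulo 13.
6 = 4 + 2 (binary 110). Repeated squaring mod 13: 2^1 ≡ 2; 2^2 ≡ 2² = 4 ≡ 4; 2^4 ≡ 4² = 16 ≡ 3. Multiply: 2^6 = 2^4 × 2^2 ≡ 3 × 4 (mod 13): 3 × 4 = 12 ≡ 12. So 2^6 ≡ 12 (mod 13).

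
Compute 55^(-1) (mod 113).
37

Using Extended Euclidean Algorithm:
gcd(55, 113) = 1
Bezout coefficients: 55 × 37 + 113 × -18 = 1
So 55 × 37 ≡ 1 (mod 113)
The inverse is 37 mod 113 = 37
Verification: 55 × 37 = 2035 = 18 × 113 + 1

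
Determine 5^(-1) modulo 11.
5^(-1) ≡ 9 (mod 11). Verification: 5 × 9 = 45 ≡ 1 (mod 11)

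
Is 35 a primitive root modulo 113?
No

To verify, check if 35^(112/q) ≢ 1 (mod 113) for each prime divisor q of 112
Divisors of 112 = 112: [1, 2, 4, 7, 8, 14, 16, 28, 56, 112]
  35^(112/2) = 35^56 ≡ 112 (mod 113)
  35^(112/7) = 35^16 ≡ 1 (mod 113)
Conclusion: 35 is not a primitive root modulo 113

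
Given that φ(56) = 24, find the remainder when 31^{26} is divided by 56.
By Euler: 31^{24} ≡ 1 (mod 56) since gcd(31, 56) = 1. 26 = 1×24 + 2. So 31^{26} ≡ 31^{2} ≡ 9 (mod 56)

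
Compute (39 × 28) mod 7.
0

(39 × 28) = 1092
1092 mod 7 = 0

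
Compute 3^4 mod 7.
4 = 4 (binary 100). Repeated squaring mod 7: 3^1 ≡ 3; 3^2 ≡ 3² = 9 ≡ 2; 3^4 ≡ 2² = 4 ≡ 4. So 3^4 ≡ 4 (mod 7).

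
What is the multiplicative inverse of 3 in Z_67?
45

Using Extended Euclidean Algorithm:
gcd(3, 67) = 1
Bezout coefficients: 3 × -22 + 67 × 1 = 1
So 3 × -22 ≡ 1 (mod 67)
The inverse is -22 mod 67 = 45
Verification: 3 × 45 = 135 = 2 × 67 + 1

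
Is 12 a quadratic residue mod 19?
By Euler's criterion: 12^{9} ≡ 18 (mod 19). Since this equals -1 (≡ 18), 12 is not a QR.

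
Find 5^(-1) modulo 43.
26

Using Extended Euclidean Algorithm:
gcd(5, 43) = 1
Bezout coefficients: 5 × -17 + 43 × 2 = 1
So 5 × -17 ≡ 1 (mod 43)
The inverse is -17 mod 43 = 26
Verification: 5 × 26 = 130 = 3 × 43 + 1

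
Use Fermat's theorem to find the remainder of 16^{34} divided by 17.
1

By Fermat's Little Theorem, a^(p-1) ≡ 1 (mod p) for prime p and gcd(a, p) = 1
Here p = 17, so 16^16 ≡ 1 (mod 17)
We can reduce the exponent: 34 mod 16 = 2
So 16^34 ≡ 16^2 (mod 17)
Computing: 16^2 mod 17 = 1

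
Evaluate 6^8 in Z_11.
8 = 8 (binary 1000). Repeated squaring mod 11: 6^1 ≡ 6; 6^2 ≡ 6² = 36 ≡ 3; 6^4 ≡ 3² = 9 ≡ 9; 6^8 ≡ 9² = 81 ≡ 4. So 6^8 ≡ 4 (mod 11).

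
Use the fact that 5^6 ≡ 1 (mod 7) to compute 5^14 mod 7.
By Fermat: 5^{6} ≡ 1 (mod 7). 14 = 2×6 + 2. So 5^{14} ≡ 5^{2} ≡ 4 (mod 7)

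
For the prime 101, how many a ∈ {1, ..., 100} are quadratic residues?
For prime 101, there are (p-1)/2 = (101-1)/2 = 50 quadratic residues (excluding 0).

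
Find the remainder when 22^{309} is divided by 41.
By Fermat: 22^{40} ≡ 1 (mod 41). 309 = 7×40 + 29. So 22^{309} ≡ 22^{29} ≡ 6 (mod 41)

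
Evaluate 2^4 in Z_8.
4 = 4 (binary 100). Repeated squaring mod 8: 2^1 ≡ 2; 2^2 ≡ 2² = 4 ≡ 4; 2^4 ≡ 4² = 16 ≡ 0. So 2^4 ≡ 0 (mod 8).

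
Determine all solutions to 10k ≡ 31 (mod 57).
43

Since gcd(10, 57) = 1 divides 31, a solution exists.
Multiply both sides by the inverse of 10 mod 57:
  10^(-1) mod 57 = 40
  x ≡ 40 × 31 ≡ 1240 ≡ 43 (mod 57)
Verification: 10 × 43 = 430 = 7 × 57 + 31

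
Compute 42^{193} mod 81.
0

Using successive squaring:
Binary expansion of 193: 11000001
Powers of 42 mod 81 (each is the square of the previous):
  42^1 ≡ 42 (mod 81)
  42^2 ≡ 42² = 1764 ≡ 63 (mod 81)
  42^4 ≡ 63² = 3969 ≡ 0 (mod 81)
  42^8 ≡ 0² = 0 ≡ 0 (mod 81)
  42^16 ≡ 0² = 0 ≡ 0 (mod 81)
  42^32 ≡ 0² = 0 ≡ 0 (mod 81)
  42^64 ≡ 0² = 0 ≡ 0 (mod 81)
  42^128 ≡ 0² = 0 ≡ 0 (mod 81)
193 = 128 + 64 + 1, so 42^193 = 42^128 × 42^64 × 42^1 ≡ 0 × 0 × 42 (mod 81)
Multiplying step by step:
  0 × 0 = 0 ≡ 0 (mod 81)
  0 × 42 = 0 ≡ 0 (mod 81)
Result: 42^193 ≡ 0 (mod 81)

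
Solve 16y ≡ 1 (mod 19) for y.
6

Using Extended Euclidean Algorithm:
gcd(16, 19) = 1
Bezout coefficients: 16 × 6 + 19 × -5 = 1
So 16 × 6 ≡ 1 (mod 19)
The inverse is 6 mod 19 = 6
Verification: 16 × 6 = 96 = 5 × 19 + 1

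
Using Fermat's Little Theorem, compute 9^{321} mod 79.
65

By Fermat's Little Theorem, a^(p-1) ≡ 1 (mod p) for prime p and gcd(a, p) = 1
Here p = 79, so 9^78 ≡ 1 (mod 79)
We can reduce the exponent: 321 mod 78 = 9
So 9^321 ≡ 9^9 (mod 79)
Computing: 9^9 mod 79 = 65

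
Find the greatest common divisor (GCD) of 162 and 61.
1

Using the Euclidean algorithm:
162 = 2 × 61 + 40
61 = 1 × 40 + 21
40 = 1 × 21 + 19
21 = 1 × 19 + 2
19 = 9 × 2 + 1
2 = 2 × 1 + 0

GCD(162, 61) = 1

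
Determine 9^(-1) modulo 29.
9^(-1) ≡ 13 (mod 29). Verification: 9 × 13 = 117 ≡ 1 (mod 29)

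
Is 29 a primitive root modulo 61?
No

To verify, check if 29^(60/q) ≢ 1 (mod 61) for each prime divisor q of 60
Divisors of 60 = 60: [1, 2, 3, 4, 5, 6, 10, 12, 15, 20, 30, 60]
  29^(60/2) = 29^30 ≡ 60 (mod 61)
  29^(60/3) = 29^20 ≡ 13 (mod 61)
  29^(60/5) = 29^12 ≡ 1 (mod 61)
Conclusion: 29 is not a primitive root modulo 61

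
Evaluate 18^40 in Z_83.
Using repeated squaring. 40 = 32 + 8 (binary 101000). Repeated squaring mod 83: 18^1 ≡ 18; 18^2 ≡ 18² = 324 ≡ 75; 18^4 ≡ 75² = 5625 ≡ 64; 18^8 ≡ 64² = 4096 ≡ 29; 18^16 ≡ 29² = 841 ≡ 11; 18^32 ≡ 11² = 121 ≡ 38. Multiply: 18^40 = 18^32 × 18^8 ≡ 38 × 29 (mod 83): 38 × 29 = 1102 ≡ 23. So 18^40 ≡ 23 (mod 83).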